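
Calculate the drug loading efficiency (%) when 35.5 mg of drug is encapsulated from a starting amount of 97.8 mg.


Drug loading efficiency = (drug loaded / drug initial) * 100
DLE = 35.5 / 97.8 * 100
DLE = 0.363 * 100
DLE = 36.3%

36.3


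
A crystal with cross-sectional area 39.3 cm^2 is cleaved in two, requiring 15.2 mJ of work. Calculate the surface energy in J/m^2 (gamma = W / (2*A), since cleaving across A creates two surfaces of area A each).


Convert: A = 39.3 cm^2 = 0.00393 m^2, W = 15.2 mJ = 0.0152 J
Cleaving exposes two faces of area A, so total new surface = 2*A and gamma = W / (2*A)
gamma = 0.0152 / (2 * 0.00393)
gamma = 1.934 J/m^2

1.934


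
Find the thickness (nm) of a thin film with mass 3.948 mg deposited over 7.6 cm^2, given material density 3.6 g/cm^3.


Convert: m = 3.948 mg = 3.9480e-06 kg, A = 7.6 cm^2 = 7.6000e-04 m^2, rho = 3.6 g/cm^3 = 3600 kg/m^3
t = m / (A * rho)
t = 3.9480e-06 / (7.6000e-04 * 3600)
t = 1.4430e-06 m = 1443.0 nm

1443.0


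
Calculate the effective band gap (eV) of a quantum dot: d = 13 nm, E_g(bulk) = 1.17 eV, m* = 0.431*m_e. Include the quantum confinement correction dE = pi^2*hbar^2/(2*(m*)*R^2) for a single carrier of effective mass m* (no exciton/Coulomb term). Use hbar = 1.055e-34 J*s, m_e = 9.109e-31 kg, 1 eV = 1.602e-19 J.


Radius R = 13/2 nm = 6.5e-09 m
Confinement energy dE = pi^2 * hbar^2 / (2 * m_eff * m_e * R^2)
dE = pi^2 * (1.055e-34)^2 / (2 * 0.431 * 9.109e-31 * (6.5e-09)^2) J, divided by 1.602e-19 J/eV
dE = 0.0207 eV
Total band gap = E_g(bulk) + dE = 1.17 + 0.0207 = 1.1907 eV

1.1907


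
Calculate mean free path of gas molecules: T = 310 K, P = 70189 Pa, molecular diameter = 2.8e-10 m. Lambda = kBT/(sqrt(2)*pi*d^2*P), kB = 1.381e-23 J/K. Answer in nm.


Mean free path: lambda = kB*T / (sqrt(2) * pi * d^2 * P)
lambda = 1.381e-23 * 310 / (sqrt(2) * pi * (2.8e-10)^2 * 70189)
lambda = 1.75108e-07 m
lambda = 175.11 nm

175.11


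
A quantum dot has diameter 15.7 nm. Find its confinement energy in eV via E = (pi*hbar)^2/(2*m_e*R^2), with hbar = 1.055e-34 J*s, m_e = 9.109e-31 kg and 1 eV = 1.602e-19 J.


Radius R = 15.7/2 = 7.85 nm = 7.85e-09 m
E = (pi * 1.055e-34)^2 / (2 * 9.109e-31 * (7.85e-09)^2)
E(J) = 9.78509e-22
E = E(J) / 1.602e-19 = 0.0061 eV

0.0061


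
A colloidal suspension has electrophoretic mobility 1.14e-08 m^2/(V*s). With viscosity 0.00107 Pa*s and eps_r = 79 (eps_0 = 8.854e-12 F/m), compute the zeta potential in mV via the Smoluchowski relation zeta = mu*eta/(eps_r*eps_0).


Smoluchowski equation: zeta = mu * eta / (eps_r * eps_0)
zeta = 1.14e-08 * 0.00107 / (79 * 8.854e-12)
zeta = 0.017439 V = 17.44 mV

17.44


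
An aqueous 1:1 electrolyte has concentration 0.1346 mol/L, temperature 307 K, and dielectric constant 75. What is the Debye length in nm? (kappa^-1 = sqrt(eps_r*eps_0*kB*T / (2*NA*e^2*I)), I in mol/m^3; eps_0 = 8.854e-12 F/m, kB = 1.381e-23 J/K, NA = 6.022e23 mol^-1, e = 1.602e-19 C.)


Ionic strength I = 0.1346 * 1^2 * 1000 = 134.6 mol/m^3
kappa^-1 = sqrt(75 * 8.854e-12 * 1.381e-23 * 307 / (2 * 6.022e23 * (1.602e-19)^2 * 134.6))
kappa^-1 = 0.823 nm

0.823


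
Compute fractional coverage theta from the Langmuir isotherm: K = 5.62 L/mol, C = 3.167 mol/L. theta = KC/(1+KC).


Langmuir isotherm: theta = K*C / (1 + K*C)
K*C = 5.62 * 3.167 = 17.79854
theta = 17.79854 / (1 + 17.79854) = 17.79854 / 18.79854
theta = 0.9468

0.9468


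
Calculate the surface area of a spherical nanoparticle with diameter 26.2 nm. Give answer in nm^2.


Radius r = 26.2/2 = 13.1 nm
Surface area SA = 4 * pi * r^2
SA = 4 * pi * (13.1)^2
SA = 2156.51 nm^2

2156.51


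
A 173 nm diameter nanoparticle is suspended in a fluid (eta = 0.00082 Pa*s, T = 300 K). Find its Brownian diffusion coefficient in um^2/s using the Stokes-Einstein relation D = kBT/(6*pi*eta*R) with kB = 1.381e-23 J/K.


Radius R = 173/2 = 86.5 nm = 8.65e-08 m
D = kB*T / (6*pi*eta*R)
D = 1.381e-23 * 300 / (6 * pi * 0.00082 * 8.65e-08)
D = 3.09873e-12 m^2/s = 3.099 um^2/s

3.099


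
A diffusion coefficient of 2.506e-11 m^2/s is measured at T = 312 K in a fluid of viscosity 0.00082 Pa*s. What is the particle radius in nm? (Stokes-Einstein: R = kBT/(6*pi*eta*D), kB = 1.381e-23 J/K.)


Stokes-Einstein: R = kB*T / (6*pi*eta*D)
R = 1.381e-23 * 312 / (6 * pi * 0.00082 * 2.506e-11)
R = 1.11238e-08 m = 11.12 nm

11.12


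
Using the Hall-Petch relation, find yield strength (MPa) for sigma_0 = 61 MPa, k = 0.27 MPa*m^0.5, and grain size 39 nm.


d = 39 nm = 3.9e-08 m
sqrt(d) = 0.0001974842
Hall-Petch contribution = k / sqrt(d) = 0.27 / 0.0001974842 = 1367.2 MPa
sigma = sigma_0 + k/sqrt(d) = 61 + 1367.2 = 1428.2 MPa

1428.2


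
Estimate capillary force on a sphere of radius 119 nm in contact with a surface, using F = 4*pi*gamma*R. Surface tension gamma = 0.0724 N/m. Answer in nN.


Convert radius: R = 119 nm = 1.19e-07 m
F = 4 * pi * gamma * R
F = 4 * pi * 0.0724 * 1.19e-07
F = 1.08267e-07 N = 108.2668 nN

108.2668


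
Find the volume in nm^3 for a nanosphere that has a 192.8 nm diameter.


Radius r = 192.8/2 = 96.4 nm
Volume V = (4/3) * pi * r^3
V = (4/3) * pi * (96.4)^3
V = 3752491.45 nm^3

3752491.45


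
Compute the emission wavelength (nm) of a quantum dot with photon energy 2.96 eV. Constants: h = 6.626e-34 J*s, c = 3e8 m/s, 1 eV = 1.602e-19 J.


Convert energy: E = 2.96 eV = 2.96 * 1.602e-19 = 4.74192e-19 J
lambda = h*c / E = 6.626e-34 * 3e8 / 4.74192e-19
lambda = 4.19197e-07 m = 419.2 nm

419.2


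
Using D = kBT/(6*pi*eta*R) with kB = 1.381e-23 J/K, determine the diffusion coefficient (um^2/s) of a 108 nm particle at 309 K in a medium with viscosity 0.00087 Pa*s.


Radius R = 108/2 = 54 nm = 5.4e-08 m
D = kB*T / (6*pi*eta*R)
D = 1.381e-23 * 309 / (6 * pi * 0.00087 * 5.4e-08)
D = 4.81879e-12 m^2/s = 4.819 um^2/s

4.819


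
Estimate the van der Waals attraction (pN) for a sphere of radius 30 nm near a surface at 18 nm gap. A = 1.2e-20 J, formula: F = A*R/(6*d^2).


Convert to SI: R = 30 nm = 3e-08 m, d = 18 nm = 1.8e-08 m
F = A * R / (6 * d^2)
F = 1.2e-20 * 3e-08 / (6 * (1.8e-08)^2)
F = 1.85185e-13 N = 0.185 pN

0.185


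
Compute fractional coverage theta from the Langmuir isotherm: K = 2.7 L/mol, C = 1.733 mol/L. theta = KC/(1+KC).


Langmuir isotherm: theta = K*C / (1 + K*C)
K*C = 2.7 * 1.733 = 4.6791
theta = 4.6791 / (1 + 4.6791) = 4.6791 / 5.6791
theta = 0.8239

0.8239


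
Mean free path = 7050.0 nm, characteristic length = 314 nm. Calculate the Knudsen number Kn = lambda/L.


Knudsen number Kn = lambda / L
Kn = 7050.0 / 314
Kn = 22.4522

22.4522


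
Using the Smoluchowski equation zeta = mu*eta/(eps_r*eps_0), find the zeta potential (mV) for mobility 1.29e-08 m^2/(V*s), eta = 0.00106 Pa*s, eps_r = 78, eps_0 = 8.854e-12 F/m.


Smoluchowski equation: zeta = mu * eta / (eps_r * eps_0)
zeta = 1.29e-08 * 0.00106 / (78 * 8.854e-12)
zeta = 0.0198 V = 19.8 mV

19.8


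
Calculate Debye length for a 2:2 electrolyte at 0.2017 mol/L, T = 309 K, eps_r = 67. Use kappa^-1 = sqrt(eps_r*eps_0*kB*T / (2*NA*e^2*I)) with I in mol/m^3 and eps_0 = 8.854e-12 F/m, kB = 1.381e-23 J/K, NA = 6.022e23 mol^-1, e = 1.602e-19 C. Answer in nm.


Ionic strength I = 0.2017 * 2^2 * 1000 = 806.8 mol/m^3
kappa^-1 = sqrt(67 * 8.854e-12 * 1.381e-23 * 309 / (2 * 6.022e23 * (1.602e-19)^2 * 806.8))
kappa^-1 = 0.319 nm

0.319


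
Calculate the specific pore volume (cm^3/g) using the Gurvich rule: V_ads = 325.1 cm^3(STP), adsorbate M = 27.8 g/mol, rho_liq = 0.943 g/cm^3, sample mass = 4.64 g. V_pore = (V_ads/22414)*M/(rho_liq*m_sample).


Moles adsorbed n = V_ads / 22414 = 325.1 / 22414 = 1.450433e-02 mol
Liquid volume V_liq = n * M / rho_liq = 1.450433e-02 * 27.8 / 0.943 = 0.42759 cm^3
Specific pore volume V_pore = V_liq / m_sample = 0.42759 / 4.64
V_pore = 0.0922 cm^3/g

0.0922


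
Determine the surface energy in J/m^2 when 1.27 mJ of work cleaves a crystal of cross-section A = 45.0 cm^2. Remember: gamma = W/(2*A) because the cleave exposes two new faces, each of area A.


Convert: A = 45.0 cm^2 = 0.0045 m^2, W = 1.27 mJ = 0.00127 J
Cleaving exposes two faces of area A, so total new surface = 2*A and gamma = W / (2*A)
gamma = 0.00127 / (2 * 0.0045)
gamma = 0.141 J/m^2

0.141


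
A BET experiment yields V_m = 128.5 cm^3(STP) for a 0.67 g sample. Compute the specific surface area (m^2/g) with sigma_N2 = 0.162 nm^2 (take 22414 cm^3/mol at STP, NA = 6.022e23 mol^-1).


Number of moles in monolayer = V_m / 22414 = 128.5 / 22414 = 0.00573302
Number of molecules = moles * NA = 0.00573302 * 6.022e23
SA = molecules * sigma / mass
SA = (128.5 / 22414) * 6.022e23 * 0.162e-18 / 0.67
SA = 834.8 m^2/g

834.8


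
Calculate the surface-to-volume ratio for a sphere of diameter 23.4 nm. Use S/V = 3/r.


Radius r = 23.4/2 = 11.7 nm
S/V = 3 / r = 3 / 11.7
S/V = 0.2564 nm^-1

0.2564


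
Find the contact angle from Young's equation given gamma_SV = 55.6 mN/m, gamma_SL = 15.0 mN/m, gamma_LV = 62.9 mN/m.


cos(theta) = (gamma_SV - gamma_SL) / gamma_LV
cos(theta) = (55.6 - 15.0) / 62.9
cos(theta) = 0.645469
theta = arccos(0.645469) = 49.8 degrees

49.8


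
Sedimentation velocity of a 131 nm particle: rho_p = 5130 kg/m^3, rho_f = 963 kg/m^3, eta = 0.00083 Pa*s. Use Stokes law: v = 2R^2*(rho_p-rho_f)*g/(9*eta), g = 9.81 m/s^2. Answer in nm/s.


Radius R = 131/2 nm = 6.55e-08 m
Density difference = 5130 - 963 = 4167 kg/m^3
v = 2 * R^2 * (rho_p - rho_f) * g / (9 * eta)
v = 2 * (6.55e-08)^2 * 4167 * 9.81 / (9 * 0.00083)
v = 4.69553e-08 m/s = 46.9553 nm/s

46.9553


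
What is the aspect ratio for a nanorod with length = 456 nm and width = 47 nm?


Aspect ratio AR = length / diameter
AR = 456 / 47
AR = 9.7

9.7


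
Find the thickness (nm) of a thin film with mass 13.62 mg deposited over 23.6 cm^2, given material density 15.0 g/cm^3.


Convert: m = 13.62 mg = 1.3620e-05 kg, A = 23.6 cm^2 = 2.3600e-03 m^2, rho = 15.0 g/cm^3 = 15000 kg/m^3
t = m / (A * rho)
t = 1.3620e-05 / (2.3600e-03 * 15000)
t = 3.8475e-07 m = 384.7 nm

384.7


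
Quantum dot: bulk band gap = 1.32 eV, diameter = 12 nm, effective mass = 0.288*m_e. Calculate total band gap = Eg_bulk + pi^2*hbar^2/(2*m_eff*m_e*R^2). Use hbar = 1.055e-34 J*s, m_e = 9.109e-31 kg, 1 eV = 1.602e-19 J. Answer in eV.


Radius R = 12/2 nm = 6e-09 m
Confinement energy dE = pi^2 * hbar^2 / (2 * m_eff * m_e * R^2)
dE = pi^2 * (1.055e-34)^2 / (2 * 0.288 * 9.109e-31 * (6e-09)^2) J, divided by 1.602e-19 J/eV
dE = 0.0363 eV
Total band gap = E_g(bulk) + dE = 1.32 + 0.0363 = 1.3563 eV

1.3563


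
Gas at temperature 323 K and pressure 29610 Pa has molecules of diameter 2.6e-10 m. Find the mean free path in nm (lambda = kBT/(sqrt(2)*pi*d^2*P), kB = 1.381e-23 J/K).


Mean free path: lambda = kB*T / (sqrt(2) * pi * d^2 * P)
lambda = 1.381e-23 * 323 / (sqrt(2) * pi * (2.6e-10)^2 * 29610)
lambda = 5.01587e-07 m
lambda = 501.59 nm

501.59


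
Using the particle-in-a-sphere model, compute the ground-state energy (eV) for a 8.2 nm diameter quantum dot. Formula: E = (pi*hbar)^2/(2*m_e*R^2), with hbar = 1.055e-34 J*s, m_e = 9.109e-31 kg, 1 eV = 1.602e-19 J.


Radius R = 8.2/2 = 4.1 nm = 4.1e-09 m
E = (pi * 1.055e-34)^2 / (2 * 9.109e-31 * (4.1e-09)^2)
E(J) = 3.58704e-21
E = E(J) / 1.602e-19 = 0.0224 eV

0.0224


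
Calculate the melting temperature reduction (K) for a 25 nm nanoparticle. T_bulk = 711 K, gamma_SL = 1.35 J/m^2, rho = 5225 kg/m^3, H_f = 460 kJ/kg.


Radius R = 25/2 = 12.5 nm = 1.25e-08 m
Convert H_f = 460 kJ/kg = 460000 J/kg
dT = 2 * gamma_SL * T_bulk / (rho * H_f * R)
dT = 2 * 1.35 * 711 / (5225 * 460000 * 1.25e-08)
dT = 63.9 K

63.9


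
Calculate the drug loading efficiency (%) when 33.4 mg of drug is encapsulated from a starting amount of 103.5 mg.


Drug loading efficiency = (drug loaded / drug initial) * 100
DLE = 33.4 / 103.5 * 100
DLE = 0.3227 * 100
DLE = 32.27%

32.27


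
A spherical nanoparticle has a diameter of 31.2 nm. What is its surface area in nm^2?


Radius r = 31.2/2 = 15.6 nm
Surface area SA = 4 * pi * r^2
SA = 4 * pi * (15.6)^2
SA = 3058.15 nm^2

3058.15


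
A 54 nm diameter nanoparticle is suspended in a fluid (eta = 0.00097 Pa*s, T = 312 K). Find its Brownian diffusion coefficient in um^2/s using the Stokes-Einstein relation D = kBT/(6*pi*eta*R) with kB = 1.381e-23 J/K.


Radius R = 54/2 = 27 nm = 2.7e-08 m
D = kB*T / (6*pi*eta*R)
D = 1.381e-23 * 312 / (6 * pi * 0.00097 * 2.7e-08)
D = 8.72794e-12 m^2/s = 8.728 um^2/s

8.728


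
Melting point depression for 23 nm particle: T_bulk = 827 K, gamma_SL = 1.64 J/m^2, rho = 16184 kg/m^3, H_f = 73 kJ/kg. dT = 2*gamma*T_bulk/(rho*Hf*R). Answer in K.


Radius R = 23/2 = 11.5 nm = 1.15e-08 m
Convert H_f = 73 kJ/kg = 73000 J/kg
dT = 2 * gamma_SL * T_bulk / (rho * H_f * R)
dT = 2 * 1.64 * 827 / (16184 * 73000 * 1.15e-08)
dT = 199.7 K

199.7


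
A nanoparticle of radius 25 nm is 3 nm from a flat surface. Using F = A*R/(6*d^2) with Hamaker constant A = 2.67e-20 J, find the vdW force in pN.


Convert to SI: R = 25 nm = 2.5e-08 m, d = 3 nm = 3e-09 m
F = A * R / (6 * d^2)
F = 2.67e-20 * 2.5e-08 / (6 * (3e-09)^2)
F = 1.23611e-11 N = 12.361 pN

12.361


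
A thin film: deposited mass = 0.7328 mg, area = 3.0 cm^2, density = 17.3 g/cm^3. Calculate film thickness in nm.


Convert: m = 0.7328 mg = 7.3280e-07 kg, A = 3.0 cm^2 = 3.0000e-04 m^2, rho = 17.3 g/cm^3 = 17300 kg/m^3
t = m / (A * rho)
t = 7.3280e-07 / (3.0000e-04 * 17300)
t = 1.4119e-07 m = 141.2 nm

141.2


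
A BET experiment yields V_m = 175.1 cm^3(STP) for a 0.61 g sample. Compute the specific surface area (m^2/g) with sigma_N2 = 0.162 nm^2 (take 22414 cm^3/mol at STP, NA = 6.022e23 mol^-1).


Number of moles in monolayer = V_m / 22414 = 175.1 / 22414 = 0.00781208
Number of molecules = moles * NA = 0.00781208 * 6.022e23
SA = molecules * sigma / mass
SA = (175.1 / 22414) * 6.022e23 * 0.162e-18 / 0.61
SA = 1249.4 m^2/g

1249.4


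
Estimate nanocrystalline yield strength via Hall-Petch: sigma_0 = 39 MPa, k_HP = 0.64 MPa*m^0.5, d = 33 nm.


d = 33 nm = 3.3e-08 m
sqrt(d) = 0.000181659
Hall-Petch contribution = k / sqrt(d) = 0.64 / 0.000181659 = 3523.1 MPa
sigma = sigma_0 + k/sqrt(d) = 39 + 3523.1 = 3562.1 MPa

3562.1


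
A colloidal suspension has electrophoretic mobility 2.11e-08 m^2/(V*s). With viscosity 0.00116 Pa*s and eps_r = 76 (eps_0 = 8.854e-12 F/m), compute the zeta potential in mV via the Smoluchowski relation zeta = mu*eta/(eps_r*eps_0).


Smoluchowski equation: zeta = mu * eta / (eps_r * eps_0)
zeta = 2.11e-08 * 0.00116 / (76 * 8.854e-12)
zeta = 0.036374 V = 36.37 mV

36.37


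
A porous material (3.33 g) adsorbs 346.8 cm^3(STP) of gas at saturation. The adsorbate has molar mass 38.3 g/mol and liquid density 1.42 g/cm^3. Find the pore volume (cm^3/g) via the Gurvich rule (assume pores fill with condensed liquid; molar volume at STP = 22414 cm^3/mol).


Moles adsorbed n = V_ads / 22414 = 346.8 / 22414 = 1.547247e-02 mol
Liquid volume V_liq = n * M / rho_liq = 1.547247e-02 * 38.3 / 1.42 = 0.41732 cm^3
Specific pore volume V_pore = V_liq / m_sample = 0.41732 / 3.33
V_pore = 0.1253 cm^3/g

0.1253


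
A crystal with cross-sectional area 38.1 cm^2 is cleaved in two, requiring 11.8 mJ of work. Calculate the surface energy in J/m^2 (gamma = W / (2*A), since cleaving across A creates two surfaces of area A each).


Convert: A = 38.1 cm^2 = 0.00381 m^2, W = 11.8 mJ = 0.0118 J
Cleaving exposes two faces of area A, so total new surface = 2*A and gamma = W / (2*A)
gamma = 0.0118 / (2 * 0.00381)
gamma = 1.549 J/m^2

1.549


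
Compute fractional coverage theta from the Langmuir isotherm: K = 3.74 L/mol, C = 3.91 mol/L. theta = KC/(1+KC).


Langmuir isotherm: theta = K*C / (1 + K*C)
K*C = 3.74 * 3.91 = 14.6234
theta = 14.6234 / (1 + 14.6234) = 14.6234 / 15.6234
theta = 0.936

0.936


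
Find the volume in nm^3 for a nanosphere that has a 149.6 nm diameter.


Radius r = 149.6/2 = 74.8 nm
Volume V = (4/3) * pi * r^3
V = (4/3) * pi * (74.8)^3
V = 1753046.37 nm^3

1753046.37


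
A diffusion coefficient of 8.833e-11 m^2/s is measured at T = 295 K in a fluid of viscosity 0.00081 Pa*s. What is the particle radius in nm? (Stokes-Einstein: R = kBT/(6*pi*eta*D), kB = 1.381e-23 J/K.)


Stokes-Einstein: R = kB*T / (6*pi*eta*D)
R = 1.381e-23 * 295 / (6 * pi * 0.00081 * 8.833e-11)
R = 3.0208e-09 m = 3.02 nm

3.02


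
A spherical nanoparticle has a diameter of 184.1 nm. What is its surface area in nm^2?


Radius r = 184.1/2 = 92.05 nm
Surface area SA = 4 * pi * r^2
SA = 4 * pi * (92.05)^2
SA = 106477.4 nm^2

106477.4


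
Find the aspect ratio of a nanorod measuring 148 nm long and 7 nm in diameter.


Aspect ratio AR = length / diameter
AR = 148 / 7
AR = 21.14

21.14


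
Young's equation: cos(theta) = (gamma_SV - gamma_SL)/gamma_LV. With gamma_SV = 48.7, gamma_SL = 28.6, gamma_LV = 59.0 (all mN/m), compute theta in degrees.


cos(theta) = (gamma_SV - gamma_SL) / gamma_LV
cos(theta) = (48.7 - 28.6) / 59.0
cos(theta) = 0.340678
theta = arccos(0.340678) = 70.08 degrees

70.08


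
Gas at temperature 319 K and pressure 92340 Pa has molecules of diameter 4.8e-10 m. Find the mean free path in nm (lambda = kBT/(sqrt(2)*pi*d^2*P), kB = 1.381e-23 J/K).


Mean free path: lambda = kB*T / (sqrt(2) * pi * d^2 * P)
lambda = 1.381e-23 * 319 / (sqrt(2) * pi * (4.8e-10)^2 * 92340)
lambda = 4.66066e-08 m
lambda = 46.61 nm

46.61


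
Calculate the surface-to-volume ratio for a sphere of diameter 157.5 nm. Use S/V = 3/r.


Radius r = 157.5/2 = 78.75 nm
S/V = 3 / r = 3 / 78.75
S/V = 0.0381 nm^-1

0.0381


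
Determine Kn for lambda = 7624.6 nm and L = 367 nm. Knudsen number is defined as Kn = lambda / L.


Knudsen number Kn = lambda / L
Kn = 7624.6 / 367
Kn = 20.7755

20.7755


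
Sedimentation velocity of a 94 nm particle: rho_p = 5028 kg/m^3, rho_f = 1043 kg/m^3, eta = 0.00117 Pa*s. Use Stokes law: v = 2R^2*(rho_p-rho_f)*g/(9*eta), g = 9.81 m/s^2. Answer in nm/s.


Radius R = 94/2 nm = 4.7e-08 m
Density difference = 5028 - 1043 = 3985 kg/m^3
v = 2 * R^2 * (rho_p - rho_f) * g / (9 * eta)
v = 2 * (4.7e-08)^2 * 3985 * 9.81 / (9 * 0.00117)
v = 1.64019e-08 m/s = 16.4019 nm/s

16.4019


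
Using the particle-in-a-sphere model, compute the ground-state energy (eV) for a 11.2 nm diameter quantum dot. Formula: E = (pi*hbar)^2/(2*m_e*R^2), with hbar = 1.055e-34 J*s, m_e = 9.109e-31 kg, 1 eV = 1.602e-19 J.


Radius R = 11.2/2 = 5.6 nm = 5.6e-09 m
E = (pi * 1.055e-34)^2 / (2 * 9.109e-31 * (5.6e-09)^2)
E(J) = 1.92277e-21
E = E(J) / 1.602e-19 = 0.012 eV

0.012


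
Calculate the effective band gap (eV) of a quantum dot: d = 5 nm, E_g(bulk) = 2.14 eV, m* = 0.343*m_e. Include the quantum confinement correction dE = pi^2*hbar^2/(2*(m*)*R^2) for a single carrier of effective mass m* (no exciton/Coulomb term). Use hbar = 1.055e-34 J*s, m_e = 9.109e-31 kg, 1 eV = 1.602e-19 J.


Radius R = 5/2 nm = 2.5e-09 m
Confinement energy dE = pi^2 * hbar^2 / (2 * m_eff * m_e * R^2)
dE = pi^2 * (1.055e-34)^2 / (2 * 0.343 * 9.109e-31 * (2.5e-09)^2) J, divided by 1.602e-19 J/eV
dE = 0.1756 eV
Total band gap = E_g(bulk) + dE = 2.14 + 0.1756 = 2.3156 eV

2.3156


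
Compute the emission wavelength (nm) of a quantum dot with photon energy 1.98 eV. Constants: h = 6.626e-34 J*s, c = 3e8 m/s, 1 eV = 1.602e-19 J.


Convert energy: E = 1.98 eV = 1.98 * 1.602e-19 = 3.17196e-19 J
lambda = h*c / E = 6.626e-34 * 3e8 / 3.17196e-19
lambda = 6.26679e-07 m = 626.7 nm

626.7


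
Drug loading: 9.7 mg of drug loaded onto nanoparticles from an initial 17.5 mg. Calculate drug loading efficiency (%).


Drug loading efficiency = (drug loaded / drug initial) * 100
DLE = 9.7 / 17.5 * 100
DLE = 0.5543 * 100
DLE = 55.43%

55.43


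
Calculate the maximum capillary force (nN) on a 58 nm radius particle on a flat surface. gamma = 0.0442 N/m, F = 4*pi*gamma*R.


Convert radius: R = 58 nm = 5.8e-08 m
F = 4 * pi * gamma * R
F = 4 * pi * 0.0442 * 5.8e-08
F = 3.22151e-08 N = 32.2151 nN

32.2151


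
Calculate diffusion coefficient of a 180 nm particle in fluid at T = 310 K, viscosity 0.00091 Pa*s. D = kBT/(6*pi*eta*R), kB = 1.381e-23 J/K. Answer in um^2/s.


Radius R = 180/2 = 90 nm = 9e-08 m
D = kB*T / (6*pi*eta*R)
D = 1.381e-23 * 310 / (6 * pi * 0.00091 * 9e-08)
D = 2.77313e-12 m^2/s = 2.773 um^2/s

2.773


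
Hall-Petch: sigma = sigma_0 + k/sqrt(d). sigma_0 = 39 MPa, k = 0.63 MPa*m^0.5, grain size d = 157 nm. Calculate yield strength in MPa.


d = 157 nm = 1.57e-07 m
sqrt(d) = 0.0003962323
Hall-Petch contribution = k / sqrt(d) = 0.63 / 0.0003962323 = 1590.0 MPa
sigma = sigma_0 + k/sqrt(d) = 39 + 1590.0 = 1629.0 MPa

1629.0


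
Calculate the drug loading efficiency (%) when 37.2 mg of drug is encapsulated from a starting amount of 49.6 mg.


Drug loading efficiency = (drug loaded / drug initial) * 100
DLE = 37.2 / 49.6 * 100
DLE = 0.75 * 100
DLE = 75.0%

75.0


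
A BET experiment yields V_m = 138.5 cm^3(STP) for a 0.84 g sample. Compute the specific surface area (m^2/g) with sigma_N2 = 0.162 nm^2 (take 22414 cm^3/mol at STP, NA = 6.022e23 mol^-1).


Number of moles in monolayer = V_m / 22414 = 138.5 / 22414 = 0.00617917
Number of molecules = moles * NA = 0.00617917 * 6.022e23
SA = molecules * sigma / mass
SA = (138.5 / 22414) * 6.022e23 * 0.162e-18 / 0.84
SA = 717.6 m^2/g

717.6


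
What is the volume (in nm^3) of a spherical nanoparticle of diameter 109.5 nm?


Radius r = 109.5/2 = 54.75 nm
Volume V = (4/3) * pi * r^3
V = (4/3) * pi * (54.75)^3
V = 687449.78 nm^3

687449.78


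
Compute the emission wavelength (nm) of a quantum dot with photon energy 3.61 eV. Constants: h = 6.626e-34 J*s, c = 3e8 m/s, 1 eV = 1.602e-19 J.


Convert energy: E = 3.61 eV = 3.61 * 1.602e-19 = 5.78322e-19 J
lambda = h*c / E = 6.626e-34 * 3e8 / 5.78322e-19
lambda = 3.43719e-07 m = 343.7 nm

343.7


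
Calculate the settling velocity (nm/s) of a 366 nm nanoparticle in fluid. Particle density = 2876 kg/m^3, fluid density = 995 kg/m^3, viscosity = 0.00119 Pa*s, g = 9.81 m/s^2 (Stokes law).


Radius R = 366/2 nm = 1.83e-07 m
Density difference = 2876 - 995 = 1881 kg/m^3
v = 2 * R^2 * (rho_p - rho_f) * g / (9 * eta)
v = 2 * (1.83e-07)^2 * 1881 * 9.81 / (9 * 0.00119)
v = 1.15399e-07 m/s = 115.3986 nm/s

115.3986


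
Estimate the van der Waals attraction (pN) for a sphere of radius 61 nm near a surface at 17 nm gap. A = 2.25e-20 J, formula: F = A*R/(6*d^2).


Convert to SI: R = 61 nm = 6.1e-08 m, d = 17 nm = 1.7e-08 m
F = A * R / (6 * d^2)
F = 2.25e-20 * 6.1e-08 / (6 * (1.7e-08)^2)
F = 7.91522e-13 N = 0.792 pN

0.792


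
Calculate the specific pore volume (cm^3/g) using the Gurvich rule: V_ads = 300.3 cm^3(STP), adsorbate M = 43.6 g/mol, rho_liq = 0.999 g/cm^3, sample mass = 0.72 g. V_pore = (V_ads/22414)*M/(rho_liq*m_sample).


Moles adsorbed n = V_ads / 22414 = 300.3 / 22414 = 1.339788e-02 mol
Liquid volume V_liq = n * M / rho_liq = 1.339788e-02 * 43.6 / 0.999 = 0.58473 cm^3
Specific pore volume V_pore = V_liq / m_sample = 0.58473 / 0.72
V_pore = 0.8121 cm^3/g

0.8121


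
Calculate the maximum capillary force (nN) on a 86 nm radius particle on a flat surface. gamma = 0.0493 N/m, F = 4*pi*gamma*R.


Convert radius: R = 86 nm = 8.6e-08 m
F = 4 * pi * gamma * R
F = 4 * pi * 0.0493 * 8.6e-08
F = 5.32789e-08 N = 53.2789 nN

53.2789


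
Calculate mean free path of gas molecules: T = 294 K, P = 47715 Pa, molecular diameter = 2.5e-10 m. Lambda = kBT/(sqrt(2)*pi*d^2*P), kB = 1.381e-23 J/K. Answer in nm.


Mean free path: lambda = kB*T / (sqrt(2) * pi * d^2 * P)
lambda = 1.381e-23 * 294 / (sqrt(2) * pi * (2.5e-10)^2 * 47715)
lambda = 3.06437e-07 m
lambda = 306.44 nm

306.44


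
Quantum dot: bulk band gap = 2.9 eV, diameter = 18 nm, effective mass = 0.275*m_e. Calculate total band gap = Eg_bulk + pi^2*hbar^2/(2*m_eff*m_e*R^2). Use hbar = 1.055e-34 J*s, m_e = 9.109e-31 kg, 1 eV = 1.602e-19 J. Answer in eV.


Radius R = 18/2 nm = 9e-09 m
Confinement energy dE = pi^2 * hbar^2 / (2 * m_eff * m_e * R^2)
dE = pi^2 * (1.055e-34)^2 / (2 * 0.275 * 9.109e-31 * (9e-09)^2) J, divided by 1.602e-19 J/eV
dE = 0.0169 eV
Total band gap = E_g(bulk) + dE = 2.9 + 0.0169 = 2.9169 eV

2.9169


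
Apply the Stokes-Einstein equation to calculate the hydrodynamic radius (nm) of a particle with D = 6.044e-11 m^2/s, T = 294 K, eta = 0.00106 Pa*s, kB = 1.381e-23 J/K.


Stokes-Einstein: R = kB*T / (6*pi*eta*D)
R = 1.381e-23 * 294 / (6 * pi * 0.00106 * 6.044e-11)
R = 3.36209e-09 m = 3.36 nm

3.36


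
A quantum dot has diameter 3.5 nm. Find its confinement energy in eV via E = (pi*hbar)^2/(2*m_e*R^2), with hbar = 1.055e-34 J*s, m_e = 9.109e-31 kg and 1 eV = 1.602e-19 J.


Radius R = 3.5/2 = 1.75 nm = 1.75e-09 m
E = (pi * 1.055e-34)^2 / (2 * 9.109e-31 * (1.75e-09)^2)
E(J) = 1.96892e-20
E = E(J) / 1.602e-19 = 0.1229 eV

0.1229


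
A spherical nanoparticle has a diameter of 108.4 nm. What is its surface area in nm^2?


Radius r = 108.4/2 = 54.2 nm
Surface area SA = 4 * pi * r^2
SA = 4 * pi * (54.2)^2
SA = 36915.47 nm^2

36915.47


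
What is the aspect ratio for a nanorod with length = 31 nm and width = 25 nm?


Aspect ratio AR = length / diameter
AR = 31 / 25
AR = 1.24

1.24


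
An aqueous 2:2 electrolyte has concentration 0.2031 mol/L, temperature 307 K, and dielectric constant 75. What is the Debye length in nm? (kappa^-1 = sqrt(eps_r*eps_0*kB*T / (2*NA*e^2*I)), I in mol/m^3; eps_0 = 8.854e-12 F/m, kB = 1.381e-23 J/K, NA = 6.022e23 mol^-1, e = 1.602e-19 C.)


Ionic strength I = 0.2031 * 2^2 * 1000 = 812.4 mol/m^3
kappa^-1 = sqrt(75 * 8.854e-12 * 1.381e-23 * 307 / (2 * 6.022e23 * (1.602e-19)^2 * 812.4))
kappa^-1 = 0.335 nm

0.335


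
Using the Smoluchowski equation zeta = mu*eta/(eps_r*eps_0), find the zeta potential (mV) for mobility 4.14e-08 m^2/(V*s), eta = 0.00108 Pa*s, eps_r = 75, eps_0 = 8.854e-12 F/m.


Smoluchowski equation: zeta = mu * eta / (eps_r * eps_0)
zeta = 4.14e-08 * 0.00108 / (75 * 8.854e-12)
zeta = 0.067332 V = 67.33 mV

67.33


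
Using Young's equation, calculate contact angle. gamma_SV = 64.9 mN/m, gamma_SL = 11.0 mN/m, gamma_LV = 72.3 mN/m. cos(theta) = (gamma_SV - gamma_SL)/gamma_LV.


cos(theta) = (gamma_SV - gamma_SL) / gamma_LV
cos(theta) = (64.9 - 11.0) / 72.3
cos(theta) = 0.745505
theta = arccos(0.745505) = 41.8 degrees

41.8


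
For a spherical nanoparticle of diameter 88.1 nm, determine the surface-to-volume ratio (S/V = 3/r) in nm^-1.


Radius r = 88.1/2 = 44.05 nm
S/V = 3 / r = 3 / 44.05
S/V = 0.0681 nm^-1

0.0681


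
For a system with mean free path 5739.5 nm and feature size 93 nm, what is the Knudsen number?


Knudsen number Kn = lambda / L
Kn = 5739.5 / 93
Kn = 61.7151

61.7151


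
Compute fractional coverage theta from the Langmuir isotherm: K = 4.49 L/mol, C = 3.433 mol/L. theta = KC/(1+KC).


Langmuir isotherm: theta = K*C / (1 + K*C)
K*C = 4.49 * 3.433 = 15.41417
theta = 15.41417 / (1 + 15.41417) = 15.41417 / 16.41417
theta = 0.9391

0.9391


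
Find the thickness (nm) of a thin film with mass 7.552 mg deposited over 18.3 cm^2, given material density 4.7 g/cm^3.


Convert: m = 7.552 mg = 7.5520e-06 kg, A = 18.3 cm^2 = 1.8300e-03 m^2, rho = 4.7 g/cm^3 = 4700 kg/m^3
t = m / (A * rho)
t = 7.5520e-06 / (1.8300e-03 * 4700)
t = 8.7804e-07 m = 878.0 nm

878.0


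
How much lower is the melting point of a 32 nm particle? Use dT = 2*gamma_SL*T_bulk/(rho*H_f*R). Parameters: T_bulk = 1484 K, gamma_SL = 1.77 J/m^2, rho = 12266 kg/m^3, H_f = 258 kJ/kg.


Radius R = 32/2 = 16 nm = 1.6e-08 m
Convert H_f = 258 kJ/kg = 258000 J/kg
dT = 2 * gamma_SL * T_bulk / (rho * H_f * R)
dT = 2 * 1.77 * 1484 / (12266 * 258000 * 1.6e-08)
dT = 103.8 K

103.8


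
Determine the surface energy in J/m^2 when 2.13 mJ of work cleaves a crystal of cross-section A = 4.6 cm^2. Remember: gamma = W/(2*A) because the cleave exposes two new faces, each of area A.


Convert: A = 4.6 cm^2 = 0.00046 m^2, W = 2.13 mJ = 0.00213 J
Cleaving exposes two faces of area A, so total new surface = 2*A and gamma = W / (2*A)
gamma = 0.00213 / (2 * 0.00046)
gamma = 2.315 J/m^2

2.315


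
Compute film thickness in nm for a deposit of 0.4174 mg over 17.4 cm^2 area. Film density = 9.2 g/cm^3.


Convert: m = 0.4174 mg = 4.1740e-07 kg, A = 17.4 cm^2 = 1.7400e-03 m^2, rho = 9.2 g/cm^3 = 9200 kg/m^3
t = m / (A * rho)
t = 4.1740e-07 / (1.7400e-03 * 9200)
t = 2.6074e-08 m = 26.1 nm

26.1


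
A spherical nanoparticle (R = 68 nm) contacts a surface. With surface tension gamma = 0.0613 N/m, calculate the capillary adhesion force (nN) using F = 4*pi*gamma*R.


Convert radius: R = 68 nm = 6.8e-08 m
F = 4 * pi * gamma * R
F = 4 * pi * 0.0613 * 6.8e-08
F = 5.23817e-08 N = 52.3817 nN

52.3817


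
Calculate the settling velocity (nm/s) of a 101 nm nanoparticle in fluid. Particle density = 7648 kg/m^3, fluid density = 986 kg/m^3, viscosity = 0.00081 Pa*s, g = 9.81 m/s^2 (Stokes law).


Radius R = 101/2 nm = 5.05e-08 m
Density difference = 7648 - 986 = 6662 kg/m^3
v = 2 * R^2 * (rho_p - rho_f) * g / (9 * eta)
v = 2 * (5.05e-08)^2 * 6662 * 9.81 / (9 * 0.00081)
v = 4.57255e-08 m/s = 45.7255 nm/s

45.7255


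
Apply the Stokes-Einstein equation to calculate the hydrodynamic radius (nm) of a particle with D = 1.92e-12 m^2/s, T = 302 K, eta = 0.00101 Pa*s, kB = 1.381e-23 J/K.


Stokes-Einstein: R = kB*T / (6*pi*eta*D)
R = 1.381e-23 * 302 / (6 * pi * 0.00101 * 1.92e-12)
R = 1.14098e-07 m = 114.1 nm

114.1


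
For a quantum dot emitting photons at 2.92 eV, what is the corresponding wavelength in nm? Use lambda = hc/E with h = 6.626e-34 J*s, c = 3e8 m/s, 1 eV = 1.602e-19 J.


Convert energy: E = 2.92 eV = 2.92 * 1.602e-19 = 4.67784e-19 J
lambda = h*c / E = 6.626e-34 * 3e8 / 4.67784e-19
lambda = 4.2494e-07 m = 424.9 nm

424.9


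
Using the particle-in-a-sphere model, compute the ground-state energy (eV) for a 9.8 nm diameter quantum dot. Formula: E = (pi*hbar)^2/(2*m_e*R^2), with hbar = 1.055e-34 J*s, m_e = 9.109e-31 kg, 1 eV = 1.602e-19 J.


Radius R = 9.8/2 = 4.9 nm = 4.9e-09 m
E = (pi * 1.055e-34)^2 / (2 * 9.109e-31 * (4.9e-09)^2)
E(J) = 2.51138e-21
E = E(J) / 1.602e-19 = 0.0157 eV

0.0157


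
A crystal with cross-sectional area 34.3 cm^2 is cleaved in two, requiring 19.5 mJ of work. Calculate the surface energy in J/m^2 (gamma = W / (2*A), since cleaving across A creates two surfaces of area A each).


Convert: A = 34.3 cm^2 = 0.00343 m^2, W = 19.5 mJ = 0.0195 J
Cleaving exposes two faces of area A, so total new surface = 2*A and gamma = W / (2*A)
gamma = 0.0195 / (2 * 0.00343)
gamma = 2.843 J/m^2

2.843


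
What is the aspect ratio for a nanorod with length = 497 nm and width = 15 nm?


Aspect ratio AR = length / diameter
AR = 497 / 15
AR = 33.13

33.13


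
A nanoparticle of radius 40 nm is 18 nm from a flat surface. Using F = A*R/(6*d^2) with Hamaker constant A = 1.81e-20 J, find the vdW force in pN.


Convert to SI: R = 40 nm = 4e-08 m, d = 18 nm = 1.8e-08 m
F = A * R / (6 * d^2)
F = 1.81e-20 * 4e-08 / (6 * (1.8e-08)^2)
F = 3.72428e-13 N = 0.372 pN

0.372


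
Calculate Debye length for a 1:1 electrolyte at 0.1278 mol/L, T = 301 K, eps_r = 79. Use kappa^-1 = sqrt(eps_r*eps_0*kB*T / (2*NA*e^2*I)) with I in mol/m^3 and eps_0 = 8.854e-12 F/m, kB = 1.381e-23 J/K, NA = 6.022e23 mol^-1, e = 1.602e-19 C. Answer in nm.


Ionic strength I = 0.1278 * 1^2 * 1000 = 127.8 mol/m^3
kappa^-1 = sqrt(79 * 8.854e-12 * 1.381e-23 * 301 / (2 * 6.022e23 * (1.602e-19)^2 * 127.8))
kappa^-1 = 0.858 nm

0.858


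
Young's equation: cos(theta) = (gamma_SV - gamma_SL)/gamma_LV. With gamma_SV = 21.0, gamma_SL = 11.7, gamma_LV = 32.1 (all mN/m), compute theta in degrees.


cos(theta) = (gamma_SV - gamma_SL) / gamma_LV
cos(theta) = (21.0 - 11.7) / 32.1
cos(theta) = 0.28972
theta = arccos(0.28972) = 73.16 degrees

73.16


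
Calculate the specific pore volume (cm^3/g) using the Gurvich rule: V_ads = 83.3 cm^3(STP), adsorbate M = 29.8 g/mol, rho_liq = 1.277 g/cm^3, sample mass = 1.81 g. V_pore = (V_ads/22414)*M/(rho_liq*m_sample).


Moles adsorbed n = V_ads / 22414 = 83.3 / 22414 = 3.716427e-03 mol
Liquid volume V_liq = n * M / rho_liq = 3.716427e-03 * 29.8 / 1.277 = 0.08673 cm^3
Specific pore volume V_pore = V_liq / m_sample = 0.08673 / 1.81
V_pore = 0.0479 cm^3/g

0.0479


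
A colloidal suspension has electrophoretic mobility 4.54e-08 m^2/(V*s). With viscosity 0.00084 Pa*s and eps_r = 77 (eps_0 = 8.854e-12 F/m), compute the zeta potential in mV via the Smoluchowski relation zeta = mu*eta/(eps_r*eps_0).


Smoluchowski equation: zeta = mu * eta / (eps_r * eps_0)
zeta = 4.54e-08 * 0.00084 / (77 * 8.854e-12)
zeta = 0.055938 V = 55.94 mV

55.94


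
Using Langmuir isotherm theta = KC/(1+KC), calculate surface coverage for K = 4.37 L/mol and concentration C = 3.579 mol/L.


Langmuir isotherm: theta = K*C / (1 + K*C)
K*C = 4.37 * 3.579 = 15.64023
theta = 15.64023 / (1 + 15.64023) = 15.64023 / 16.64023
theta = 0.9399

0.9399


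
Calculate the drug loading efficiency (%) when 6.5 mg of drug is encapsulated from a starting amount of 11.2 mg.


Drug loading efficiency = (drug loaded / drug initial) * 100
DLE = 6.5 / 11.2 * 100
DLE = 0.5804 * 100
DLE = 58.04%

58.04


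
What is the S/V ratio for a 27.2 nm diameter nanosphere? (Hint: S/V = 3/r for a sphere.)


Radius r = 27.2/2 = 13.6 nm
S/V = 3 / r = 3 / 13.6
S/V = 0.2206 nm^-1

0.2206


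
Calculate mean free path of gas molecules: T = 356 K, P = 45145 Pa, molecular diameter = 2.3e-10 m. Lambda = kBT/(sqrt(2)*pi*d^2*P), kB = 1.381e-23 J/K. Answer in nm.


Mean free path: lambda = kB*T / (sqrt(2) * pi * d^2 * P)
lambda = 1.381e-23 * 356 / (sqrt(2) * pi * (2.3e-10)^2 * 45145)
lambda = 4.63355e-07 m
lambda = 463.35 nm

463.35


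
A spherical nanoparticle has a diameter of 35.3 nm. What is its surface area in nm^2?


Radius r = 35.3/2 = 17.65 nm
Surface area SA = 4 * pi * r^2
SA = 4 * pi * (17.65)^2
SA = 3914.71 nm^2

3914.71


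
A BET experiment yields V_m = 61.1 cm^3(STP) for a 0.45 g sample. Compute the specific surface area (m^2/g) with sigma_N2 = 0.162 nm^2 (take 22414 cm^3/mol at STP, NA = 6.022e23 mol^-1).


Number of moles in monolayer = V_m / 22414 = 61.1 / 22414 = 0.00272597
Number of molecules = moles * NA = 0.00272597 * 6.022e23
SA = molecules * sigma / mass
SA = (61.1 / 22414) * 6.022e23 * 0.162e-18 / 0.45
SA = 591.0 m^2/g

591.0


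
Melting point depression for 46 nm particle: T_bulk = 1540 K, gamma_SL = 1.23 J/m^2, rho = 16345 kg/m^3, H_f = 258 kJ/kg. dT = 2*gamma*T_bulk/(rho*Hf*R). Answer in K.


Radius R = 46/2 = 23 nm = 2.3e-08 m
Convert H_f = 258 kJ/kg = 258000 J/kg
dT = 2 * gamma_SL * T_bulk / (rho * H_f * R)
dT = 2 * 1.23 * 1540 / (16345 * 258000 * 2.3e-08)
dT = 39.1 K

39.1


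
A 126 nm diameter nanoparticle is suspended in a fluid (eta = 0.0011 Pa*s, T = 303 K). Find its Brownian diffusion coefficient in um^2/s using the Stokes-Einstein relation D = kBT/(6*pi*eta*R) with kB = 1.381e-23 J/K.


Radius R = 126/2 = 63 nm = 6.3e-08 m
D = kB*T / (6*pi*eta*R)
D = 1.381e-23 * 303 / (6 * pi * 0.0011 * 6.3e-08)
D = 3.20333e-12 m^2/s = 3.203 um^2/s

3.203


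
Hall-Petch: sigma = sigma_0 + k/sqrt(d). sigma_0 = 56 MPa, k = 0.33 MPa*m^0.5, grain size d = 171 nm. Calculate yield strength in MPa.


d = 171 nm = 1.71e-07 m
sqrt(d) = 0.0004135215
Hall-Petch contribution = k / sqrt(d) = 0.33 / 0.0004135215 = 798.0 MPa
sigma = sigma_0 + k/sqrt(d) = 56 + 798.0 = 854.0 MPa

854.0


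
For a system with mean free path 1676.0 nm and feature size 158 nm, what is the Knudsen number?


Knudsen number Kn = lambda / L
Kn = 1676.0 / 158
Kn = 10.6076

10.6076


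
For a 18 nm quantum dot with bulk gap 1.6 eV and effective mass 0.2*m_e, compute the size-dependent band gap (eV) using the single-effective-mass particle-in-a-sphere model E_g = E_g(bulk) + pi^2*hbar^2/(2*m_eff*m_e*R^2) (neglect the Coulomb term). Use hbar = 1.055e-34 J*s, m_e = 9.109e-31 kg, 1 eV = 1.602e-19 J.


Radius R = 18/2 nm = 9e-09 m
Confinement energy dE = pi^2 * hbar^2 / (2 * m_eff * m_e * R^2)
dE = pi^2 * (1.055e-34)^2 / (2 * 0.2 * 9.109e-31 * (9e-09)^2) J, divided by 1.602e-19 J/eV
dE = 0.0232 eV
Total band gap = E_g(bulk) + dE = 1.6 + 0.0232 = 1.6232 eV

1.6232


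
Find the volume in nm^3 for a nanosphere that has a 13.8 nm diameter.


Radius r = 13.8/2 = 6.9 nm
Volume V = (4/3) * pi * r^3
V = (4/3) * pi * (6.9)^3
V = 1376.06 nm^3

1376.06


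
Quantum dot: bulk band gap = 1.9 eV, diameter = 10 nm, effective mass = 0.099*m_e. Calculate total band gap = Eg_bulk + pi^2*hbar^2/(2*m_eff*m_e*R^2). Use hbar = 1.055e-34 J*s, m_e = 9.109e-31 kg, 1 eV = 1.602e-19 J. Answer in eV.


Radius R = 10/2 nm = 5e-09 m
Confinement energy dE = pi^2 * hbar^2 / (2 * m_eff * m_e * R^2)
dE = pi^2 * (1.055e-34)^2 / (2 * 0.099 * 9.109e-31 * (5e-09)^2) J, divided by 1.602e-19 J/eV
dE = 0.1521 eV
Total band gap = E_g(bulk) + dE = 1.9 + 0.1521 = 2.0521 eV

2.0521


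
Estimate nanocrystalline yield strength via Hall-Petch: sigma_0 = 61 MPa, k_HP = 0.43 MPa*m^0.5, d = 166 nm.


d = 166 nm = 1.66e-07 m
sqrt(d) = 0.000407431
Hall-Petch contribution = k / sqrt(d) = 0.43 / 0.000407431 = 1055.4 MPa
sigma = sigma_0 + k/sqrt(d) = 61 + 1055.4 = 1116.4 MPa

1116.4


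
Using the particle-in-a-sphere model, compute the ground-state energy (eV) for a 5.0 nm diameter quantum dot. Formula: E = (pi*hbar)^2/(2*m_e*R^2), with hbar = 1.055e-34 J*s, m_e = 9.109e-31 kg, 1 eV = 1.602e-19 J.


Radius R = 5.0/2 = 2.5 nm = 2.5e-09 m
E = (pi * 1.055e-34)^2 / (2 * 9.109e-31 * (2.5e-09)^2)
E(J) = 9.6477e-21
E = E(J) / 1.602e-19 = 0.0602 eV

0.0602


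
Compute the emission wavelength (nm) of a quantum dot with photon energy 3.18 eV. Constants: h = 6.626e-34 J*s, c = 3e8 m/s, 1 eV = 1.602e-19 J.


Convert energy: E = 3.18 eV = 3.18 * 1.602e-19 = 5.09436e-19 J
lambda = h*c / E = 6.626e-34 * 3e8 / 5.09436e-19
lambda = 3.90196e-07 m = 390.2 nm

390.2


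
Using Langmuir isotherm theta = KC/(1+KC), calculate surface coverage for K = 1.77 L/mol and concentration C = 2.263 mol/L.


Langmuir isotherm: theta = K*C / (1 + K*C)
K*C = 1.77 * 2.263 = 4.00551
theta = 4.00551 / (1 + 4.00551) = 4.00551 / 5.00551
theta = 0.8002

0.8002


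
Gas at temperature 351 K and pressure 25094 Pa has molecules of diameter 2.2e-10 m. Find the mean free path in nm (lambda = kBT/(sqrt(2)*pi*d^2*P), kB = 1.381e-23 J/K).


Mean free path: lambda = kB*T / (sqrt(2) * pi * d^2 * P)
lambda = 1.381e-23 * 351 / (sqrt(2) * pi * (2.2e-10)^2 * 25094)
lambda = 8.98298e-07 m
lambda = 898.3 nm

898.3


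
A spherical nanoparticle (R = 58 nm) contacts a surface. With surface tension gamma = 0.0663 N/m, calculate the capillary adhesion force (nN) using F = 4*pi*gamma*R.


Convert radius: R = 58 nm = 5.8e-08 m
F = 4 * pi * gamma * R
F = 4 * pi * 0.0663 * 5.8e-08
F = 4.83227e-08 N = 48.3227 nN

48.3227


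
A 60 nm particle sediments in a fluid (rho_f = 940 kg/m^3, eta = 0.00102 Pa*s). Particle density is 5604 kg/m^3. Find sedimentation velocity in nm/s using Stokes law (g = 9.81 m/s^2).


Radius R = 60/2 nm = 3e-08 m
Density difference = 5604 - 940 = 4664 kg/m^3
v = 2 * R^2 * (rho_p - rho_f) * g / (9 * eta)
v = 2 * (3e-08)^2 * 4664 * 9.81 / (9 * 0.00102)
v = 8.97134e-09 m/s = 8.9713 nm/s

8.9713


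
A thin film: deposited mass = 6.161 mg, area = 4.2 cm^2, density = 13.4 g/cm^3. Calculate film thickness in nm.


Convert: m = 6.161 mg = 6.1610e-06 kg, A = 4.2 cm^2 = 4.2000e-04 m^2, rho = 13.4 g/cm^3 = 13400 kg/m^3
t = m / (A * rho)
t = 6.1610e-06 / (4.2000e-04 * 13400)
t = 1.0947e-06 m = 1094.7 nm

1094.7


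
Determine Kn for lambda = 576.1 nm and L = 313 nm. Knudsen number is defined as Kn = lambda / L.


Knudsen number Kn = lambda / L
Kn = 576.1 / 313
Kn = 1.8406

1.8406


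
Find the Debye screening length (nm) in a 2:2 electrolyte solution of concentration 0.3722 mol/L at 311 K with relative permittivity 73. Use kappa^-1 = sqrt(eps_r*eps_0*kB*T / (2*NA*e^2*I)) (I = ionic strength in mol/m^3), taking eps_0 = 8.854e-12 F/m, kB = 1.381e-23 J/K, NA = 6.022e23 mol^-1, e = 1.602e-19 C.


Ionic strength I = 0.3722 * 2^2 * 1000 = 1488.8 mol/m^3
kappa^-1 = sqrt(73 * 8.854e-12 * 1.381e-23 * 311 / (2 * 6.022e23 * (1.602e-19)^2 * 1488.8))
kappa^-1 = 0.246 nm

0.246
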